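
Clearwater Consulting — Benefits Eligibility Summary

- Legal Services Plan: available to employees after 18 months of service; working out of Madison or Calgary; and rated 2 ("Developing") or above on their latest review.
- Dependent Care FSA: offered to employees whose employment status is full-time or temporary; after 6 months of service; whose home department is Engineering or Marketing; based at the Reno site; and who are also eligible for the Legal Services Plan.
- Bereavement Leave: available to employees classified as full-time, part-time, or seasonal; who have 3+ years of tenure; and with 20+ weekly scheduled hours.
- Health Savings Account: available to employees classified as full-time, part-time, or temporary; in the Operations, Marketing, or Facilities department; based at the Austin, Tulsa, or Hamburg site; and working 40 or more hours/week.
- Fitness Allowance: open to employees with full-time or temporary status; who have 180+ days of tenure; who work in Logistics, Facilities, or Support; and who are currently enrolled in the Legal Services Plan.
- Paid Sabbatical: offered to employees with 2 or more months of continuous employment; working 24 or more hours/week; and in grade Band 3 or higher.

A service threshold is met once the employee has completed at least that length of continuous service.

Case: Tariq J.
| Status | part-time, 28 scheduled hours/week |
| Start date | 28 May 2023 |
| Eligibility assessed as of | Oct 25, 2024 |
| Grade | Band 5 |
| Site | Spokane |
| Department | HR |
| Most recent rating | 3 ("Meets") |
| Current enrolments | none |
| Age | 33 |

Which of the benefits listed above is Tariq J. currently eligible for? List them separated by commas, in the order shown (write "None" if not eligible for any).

Service from 28 May 2023 to Oct 25, 2024: 516 days.
Legal Services Plan — service 516 days < 18 months (≈540 days) ✗ → not eligible.
Dependent Care FSA — status part-time ✗ (requires full-time or temporary) → not eligible.
Bereavement Leave — status part-time ✓; service 516 days < 3 years (≈1095 days) ✗ → not eligible.
Health Savings Account — status part-time ✓; dept HR ✗ → not eligible.
Fitness Allowance — status part-time ✗ (requires full-time or temporary) → not eligible.
Paid Sabbatical — service 516 days ≥ 2 months (≈60 days) ✓; 28 hrs/wk ≥ 24 ✓; grade Band 5 ≥ Band 3 ✓ → eligible.

Paid Sabbatical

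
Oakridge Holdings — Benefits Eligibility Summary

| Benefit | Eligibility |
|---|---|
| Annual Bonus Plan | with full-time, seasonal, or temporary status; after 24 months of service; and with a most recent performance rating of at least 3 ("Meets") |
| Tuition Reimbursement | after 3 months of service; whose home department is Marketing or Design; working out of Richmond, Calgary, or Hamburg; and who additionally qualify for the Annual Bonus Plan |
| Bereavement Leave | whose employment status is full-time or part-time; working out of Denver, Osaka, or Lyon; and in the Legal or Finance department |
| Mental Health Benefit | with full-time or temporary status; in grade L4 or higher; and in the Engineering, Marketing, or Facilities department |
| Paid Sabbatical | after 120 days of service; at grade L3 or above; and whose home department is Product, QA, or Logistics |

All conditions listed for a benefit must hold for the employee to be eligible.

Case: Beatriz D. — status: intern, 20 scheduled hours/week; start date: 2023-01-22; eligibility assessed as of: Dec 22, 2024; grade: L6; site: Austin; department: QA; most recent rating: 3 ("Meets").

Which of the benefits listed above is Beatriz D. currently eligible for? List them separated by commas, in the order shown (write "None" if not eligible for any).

Service from 2023-01-22 to Dec 22, 2024: 700 days.
Annual Bonus Plan — status intern ✗ (requires full-time, seasonal, or temporary) → not eligible.
Tuition Reimbursement — service 700 days ≥ 3 months (≈90 days) ✓; dept QA ✗ → not eligible.
Bereavement Leave — status intern ✗ (requires full-time or part-time) → not eligible.
Mental Health Benefit — status intern ✗ (requires full-time or temporary) → not eligible.
Paid Sabbatical — service 700 days ≥ 120 days ✓; grade L6 ≥ L3 ✓; dept QA ✓ → eligible.

Paid Sabbatical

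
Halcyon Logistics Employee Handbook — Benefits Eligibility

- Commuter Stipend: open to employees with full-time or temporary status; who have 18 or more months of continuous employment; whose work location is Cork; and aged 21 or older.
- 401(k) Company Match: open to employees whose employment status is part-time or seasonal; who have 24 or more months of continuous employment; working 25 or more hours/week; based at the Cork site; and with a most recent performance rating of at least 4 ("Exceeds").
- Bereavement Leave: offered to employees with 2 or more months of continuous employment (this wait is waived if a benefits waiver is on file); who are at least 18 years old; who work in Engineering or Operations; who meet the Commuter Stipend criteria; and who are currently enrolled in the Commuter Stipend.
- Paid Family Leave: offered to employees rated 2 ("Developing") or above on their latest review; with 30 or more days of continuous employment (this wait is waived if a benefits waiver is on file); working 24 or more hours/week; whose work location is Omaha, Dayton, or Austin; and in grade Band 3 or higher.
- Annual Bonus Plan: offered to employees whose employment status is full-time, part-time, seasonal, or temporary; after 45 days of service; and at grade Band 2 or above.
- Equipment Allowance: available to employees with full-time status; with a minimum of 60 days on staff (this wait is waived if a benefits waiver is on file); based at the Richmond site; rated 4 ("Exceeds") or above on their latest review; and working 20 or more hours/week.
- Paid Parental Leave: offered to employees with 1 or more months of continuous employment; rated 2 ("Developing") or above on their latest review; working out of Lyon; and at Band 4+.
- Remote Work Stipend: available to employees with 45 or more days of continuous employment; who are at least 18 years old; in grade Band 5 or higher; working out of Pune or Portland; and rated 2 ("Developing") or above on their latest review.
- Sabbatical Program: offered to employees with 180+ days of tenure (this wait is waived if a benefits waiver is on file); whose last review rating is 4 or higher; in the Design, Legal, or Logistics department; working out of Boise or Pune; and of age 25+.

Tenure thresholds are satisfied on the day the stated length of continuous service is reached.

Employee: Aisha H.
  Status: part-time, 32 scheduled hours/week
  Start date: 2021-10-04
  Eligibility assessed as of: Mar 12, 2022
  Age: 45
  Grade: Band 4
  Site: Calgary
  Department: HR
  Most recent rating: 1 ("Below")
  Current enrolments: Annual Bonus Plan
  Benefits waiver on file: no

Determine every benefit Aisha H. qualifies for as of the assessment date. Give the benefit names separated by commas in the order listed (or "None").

Service from 2021-10-04 to Mar 12, 2022: 159 days.
Commuter Stipend — status part-time ✗ (requires full-time or temporary) → not eligible.
401(k) Company Match — status part-time ✓; service 159 days < 24 months (≈720 days) ✗ → not eligible.
Bereavement Leave — no waiver, service 159 days ≥ 2 months (≈60 days) ✓; age 45 ≥ 18 ✓; dept HR ✗ → not eligible.
Paid Family Leave — rating 1 < 2 ✗ → not eligible.
Annual Bonus Plan — status part-time ✓; service 159 days ≥ 45 days ✓; grade Band 4 ≥ Band 2 ✓ → eligible.
Equipment Allowance — status part-time ✗ (requires full-time) → not eligible.
Paid Parental Leave — service 159 days ≥ 1 month (≈30 days) ✓; rating 1 < 2 ✗ → not eligible.
Remote Work Stipend — service 159 days ≥ 45 days ✓; age 45 ≥ 18 ✓; grade Band 4 < Band 5 ✗ → not eligible.
Sabbatical Program — no waiver, service 159 days < 180 days ✗ → not eligible.

Annual Bonus Plan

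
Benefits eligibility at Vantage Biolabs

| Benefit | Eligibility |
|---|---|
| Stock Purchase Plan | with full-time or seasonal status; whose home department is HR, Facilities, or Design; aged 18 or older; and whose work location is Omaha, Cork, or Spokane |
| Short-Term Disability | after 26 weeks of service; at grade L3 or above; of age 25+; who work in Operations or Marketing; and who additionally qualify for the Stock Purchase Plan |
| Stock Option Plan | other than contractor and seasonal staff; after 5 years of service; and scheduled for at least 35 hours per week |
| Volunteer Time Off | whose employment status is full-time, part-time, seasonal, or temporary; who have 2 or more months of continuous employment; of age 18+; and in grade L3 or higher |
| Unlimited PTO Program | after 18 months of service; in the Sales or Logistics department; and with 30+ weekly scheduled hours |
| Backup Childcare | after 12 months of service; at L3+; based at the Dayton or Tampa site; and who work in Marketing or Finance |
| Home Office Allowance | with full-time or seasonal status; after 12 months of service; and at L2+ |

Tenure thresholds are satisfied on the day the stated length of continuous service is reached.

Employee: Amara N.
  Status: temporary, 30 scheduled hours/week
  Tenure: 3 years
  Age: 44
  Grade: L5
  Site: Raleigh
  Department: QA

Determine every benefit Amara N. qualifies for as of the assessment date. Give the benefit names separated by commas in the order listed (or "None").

Volunteer Time Off

Stock Purchase Plan — status temporary ✗ (requires full-time or seasonal) → not eligible.
Short-Term Disability — service 3 years ≥ 26 weeks (≈182 days) ✓; grade L5 ≥ L3 ✓; age 44 ≥ 25 ✓; dept QA ✗ → not eligible.
Stock Option Plan — status temporary ✓ (not excluded); service 3 years < 5 years ✗ → not eligible.
Volunteer Time Off — status temporary ✓; service 3 years ≥ 2 months (≈60 days) ✓; age 44 ≥ 18 ✓; grade L5 ≥ L3 ✓ → eligible.
Unlimited PTO Program — service 3 years ≥ 18 months (≈540 days) ✓; dept QA ✗ → not eligible.
Backup Childcare — service 3 years ≥ 12 months (≈360 days) ✓; grade L5 ≥ L3 ✓; site Raleigh ✗ (not Dayton or Tampa) → not eligible.
Home Office Allowance — status temporary ✗ (requires full-time or seasonal) → not eligible.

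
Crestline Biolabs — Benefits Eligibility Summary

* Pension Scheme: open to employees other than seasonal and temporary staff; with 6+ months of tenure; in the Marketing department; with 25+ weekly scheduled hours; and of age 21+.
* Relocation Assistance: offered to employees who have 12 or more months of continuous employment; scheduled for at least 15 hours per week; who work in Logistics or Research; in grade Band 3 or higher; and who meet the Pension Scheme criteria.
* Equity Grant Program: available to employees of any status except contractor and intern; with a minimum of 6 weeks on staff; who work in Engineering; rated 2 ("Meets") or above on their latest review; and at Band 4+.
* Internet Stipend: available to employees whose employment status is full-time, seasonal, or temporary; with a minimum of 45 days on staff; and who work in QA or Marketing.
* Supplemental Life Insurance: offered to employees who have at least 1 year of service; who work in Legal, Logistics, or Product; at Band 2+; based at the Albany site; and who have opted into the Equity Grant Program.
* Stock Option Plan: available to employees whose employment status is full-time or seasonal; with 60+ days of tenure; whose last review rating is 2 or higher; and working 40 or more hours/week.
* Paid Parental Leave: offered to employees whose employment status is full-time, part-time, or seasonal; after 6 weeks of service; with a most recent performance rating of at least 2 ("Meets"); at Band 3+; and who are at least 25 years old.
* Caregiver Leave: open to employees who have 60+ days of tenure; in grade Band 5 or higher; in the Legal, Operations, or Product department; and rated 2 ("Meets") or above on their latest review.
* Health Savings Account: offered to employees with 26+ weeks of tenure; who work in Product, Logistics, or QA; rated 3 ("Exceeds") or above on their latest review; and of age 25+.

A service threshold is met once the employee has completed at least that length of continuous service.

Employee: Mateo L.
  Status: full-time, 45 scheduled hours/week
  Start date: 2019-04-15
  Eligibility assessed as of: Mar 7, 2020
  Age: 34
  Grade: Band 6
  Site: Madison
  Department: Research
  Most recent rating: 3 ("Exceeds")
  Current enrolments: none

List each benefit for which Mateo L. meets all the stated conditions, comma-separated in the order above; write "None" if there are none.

Stock Option Plan, Paid Parental Leave

Service from 2019-04-15 to Mar 7, 2020: 327 days.
Pension Scheme — status full-time ✓ (not excluded); service 327 days ≥ 6 months (≈180 days) ✓; dept Research ✗ → not eligible.
Relocation Assistance — service 327 days < 12 months (≈360 days) ✗ → not eligible.
Equity Grant Program — status full-time ✓ (not excluded); service 327 days ≥ 6 weeks (≈42 days) ✓; dept Research ✗ → not eligible.
Internet Stipend — status full-time ✓; service 327 days ≥ 45 days ✓; dept Research ✗ → not eligible.
Supplemental Life Insurance — service 327 days < 1 year (≈365 days) ✗ → not eligible.
Stock Option Plan — status full-time ✓; service 327 days ≥ 60 days ✓; rating 3 ≥ 2 ✓; 45 hrs/wk ≥ 40 ✓ → eligible.
Paid Parental Leave — status full-time ✓; service 327 days ≥ 6 weeks (≈42 days) ✓; rating 3 ≥ 2 ✓; grade Band 6 ≥ Band 3 ✓; age 34 ≥ 25 ✓ → eligible.
Caregiver Leave — service 327 days ≥ 60 days ✓; grade Band 6 ≥ Band 5 ✓; dept Research ✗ → not eligible.
Health Savings Account — service 327 days ≥ 26 weeks (≈182 days) ✓; dept Research ✗ → not eligible.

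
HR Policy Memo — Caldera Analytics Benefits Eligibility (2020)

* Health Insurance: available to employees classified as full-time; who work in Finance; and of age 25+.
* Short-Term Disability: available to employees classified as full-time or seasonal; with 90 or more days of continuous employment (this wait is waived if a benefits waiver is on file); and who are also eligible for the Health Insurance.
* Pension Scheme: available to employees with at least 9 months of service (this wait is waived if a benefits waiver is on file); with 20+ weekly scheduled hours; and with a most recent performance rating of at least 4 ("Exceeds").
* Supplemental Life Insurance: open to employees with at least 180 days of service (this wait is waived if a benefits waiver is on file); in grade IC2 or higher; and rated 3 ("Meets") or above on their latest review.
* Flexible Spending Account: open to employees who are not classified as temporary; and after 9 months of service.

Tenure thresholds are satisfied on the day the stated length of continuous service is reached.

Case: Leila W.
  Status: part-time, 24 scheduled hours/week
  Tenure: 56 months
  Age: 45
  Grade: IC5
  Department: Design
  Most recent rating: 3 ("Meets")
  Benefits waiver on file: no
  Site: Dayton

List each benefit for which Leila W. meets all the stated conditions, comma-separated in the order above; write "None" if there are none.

Supplemental Life Insurance, Flexible Spending Account

Health Insurance — status part-time ✗ (requires full-time) → not eligible.
Short-Term Disability — status part-time ✗ (requires full-time or seasonal) → not eligible.
Pension Scheme — no waiver, service 56 months ≥ 9 months ✓; 24 hrs/wk ≥ 20 ✓; rating 3 < 4 ✗ → not eligible.
Supplemental Life Insurance — no waiver, service 56 months ≥ 180 days ✓; grade IC5 ≥ IC2 ✓; rating 3 ≥ 3 ✓ → eligible.
Flexible Spending Account — status part-time ✓ (not excluded); service 56 months ≥ 9 months ✓ → eligible.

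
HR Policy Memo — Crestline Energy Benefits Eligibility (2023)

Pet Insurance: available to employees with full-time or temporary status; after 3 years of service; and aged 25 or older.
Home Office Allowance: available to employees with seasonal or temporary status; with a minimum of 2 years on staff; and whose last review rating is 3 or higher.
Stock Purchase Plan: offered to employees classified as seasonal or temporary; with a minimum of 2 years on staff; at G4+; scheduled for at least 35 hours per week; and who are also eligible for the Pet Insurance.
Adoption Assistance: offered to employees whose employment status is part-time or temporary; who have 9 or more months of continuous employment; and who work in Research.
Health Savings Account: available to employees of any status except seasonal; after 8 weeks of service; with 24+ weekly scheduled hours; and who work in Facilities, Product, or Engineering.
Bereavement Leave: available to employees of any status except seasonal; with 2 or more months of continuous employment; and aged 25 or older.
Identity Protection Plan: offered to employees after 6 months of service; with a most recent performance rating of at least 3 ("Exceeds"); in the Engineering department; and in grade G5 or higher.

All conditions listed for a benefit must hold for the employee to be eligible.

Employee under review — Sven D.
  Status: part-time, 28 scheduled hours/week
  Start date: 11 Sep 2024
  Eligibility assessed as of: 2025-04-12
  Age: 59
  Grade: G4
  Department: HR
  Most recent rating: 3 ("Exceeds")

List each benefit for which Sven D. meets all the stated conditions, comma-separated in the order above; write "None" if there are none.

Service from 11 Sep 2024 to 2025-04-12: 213 days.
Pet Insurance — status part-time ✗ (requires full-time or temporary) → not eligible.
Home Office Allowance — status part-time ✗ (requires seasonal or temporary) → not eligible.
Stock Purchase Plan — status part-time ✗ (requires seasonal or temporary) → not eligible.
Adoption Assistance — status part-time ✓; service 213 days < 9 months (≈270 days) ✗ → not eligible.
Health Savings Account — status part-time ✓ (not excluded); service 213 days ≥ 8 weeks (≈56 days) ✓; 28 hrs/wk ≥ 24 ✓; dept HR ✗ → not eligible.
Bereavement Leave — status part-time ✓ (not excluded); service 213 days ≥ 2 months (≈60 days) ✓; age 59 ≥ 25 ✓ → eligible.
Identity Protection Plan — service 213 days ≥ 6 months (≈180 days) ✓; rating 3 ≥ 3 ✓; dept HR ✗ → not eligible.

Bereavement Leave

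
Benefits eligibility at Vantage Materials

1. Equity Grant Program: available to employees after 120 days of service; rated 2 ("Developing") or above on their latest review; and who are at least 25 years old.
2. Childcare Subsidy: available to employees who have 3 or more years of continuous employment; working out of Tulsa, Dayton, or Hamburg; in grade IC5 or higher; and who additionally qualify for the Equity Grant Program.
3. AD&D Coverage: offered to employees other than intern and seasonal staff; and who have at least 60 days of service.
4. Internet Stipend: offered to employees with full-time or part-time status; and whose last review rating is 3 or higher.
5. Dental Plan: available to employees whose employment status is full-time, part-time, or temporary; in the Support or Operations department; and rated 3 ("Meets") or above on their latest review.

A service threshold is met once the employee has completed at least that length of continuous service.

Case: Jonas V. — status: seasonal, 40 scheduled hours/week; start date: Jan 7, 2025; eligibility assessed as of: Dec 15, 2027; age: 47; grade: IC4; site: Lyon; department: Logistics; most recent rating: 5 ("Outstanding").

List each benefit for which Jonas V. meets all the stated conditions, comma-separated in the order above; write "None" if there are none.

Equity Grant Program

Service from Jan 7, 2025 to Dec 15, 2027: 1072 days.
Equity Grant Program — service 1072 days ≥ 120 days ✓; rating 5 ≥ 2 ✓; age 47 ≥ 25 ✓ → eligible.
Childcare Subsidy — service 1072 days < 3 years (≈1095 days) ✗ → not eligible.
AD&D Coverage — status seasonal ✗ (excluded) → not eligible.
Internet Stipend — status seasonal ✗ (requires full-time or part-time) → not eligible.
Dental Plan — status seasonal ✗ (requires full-time, part-time, or temporary) → not eligible.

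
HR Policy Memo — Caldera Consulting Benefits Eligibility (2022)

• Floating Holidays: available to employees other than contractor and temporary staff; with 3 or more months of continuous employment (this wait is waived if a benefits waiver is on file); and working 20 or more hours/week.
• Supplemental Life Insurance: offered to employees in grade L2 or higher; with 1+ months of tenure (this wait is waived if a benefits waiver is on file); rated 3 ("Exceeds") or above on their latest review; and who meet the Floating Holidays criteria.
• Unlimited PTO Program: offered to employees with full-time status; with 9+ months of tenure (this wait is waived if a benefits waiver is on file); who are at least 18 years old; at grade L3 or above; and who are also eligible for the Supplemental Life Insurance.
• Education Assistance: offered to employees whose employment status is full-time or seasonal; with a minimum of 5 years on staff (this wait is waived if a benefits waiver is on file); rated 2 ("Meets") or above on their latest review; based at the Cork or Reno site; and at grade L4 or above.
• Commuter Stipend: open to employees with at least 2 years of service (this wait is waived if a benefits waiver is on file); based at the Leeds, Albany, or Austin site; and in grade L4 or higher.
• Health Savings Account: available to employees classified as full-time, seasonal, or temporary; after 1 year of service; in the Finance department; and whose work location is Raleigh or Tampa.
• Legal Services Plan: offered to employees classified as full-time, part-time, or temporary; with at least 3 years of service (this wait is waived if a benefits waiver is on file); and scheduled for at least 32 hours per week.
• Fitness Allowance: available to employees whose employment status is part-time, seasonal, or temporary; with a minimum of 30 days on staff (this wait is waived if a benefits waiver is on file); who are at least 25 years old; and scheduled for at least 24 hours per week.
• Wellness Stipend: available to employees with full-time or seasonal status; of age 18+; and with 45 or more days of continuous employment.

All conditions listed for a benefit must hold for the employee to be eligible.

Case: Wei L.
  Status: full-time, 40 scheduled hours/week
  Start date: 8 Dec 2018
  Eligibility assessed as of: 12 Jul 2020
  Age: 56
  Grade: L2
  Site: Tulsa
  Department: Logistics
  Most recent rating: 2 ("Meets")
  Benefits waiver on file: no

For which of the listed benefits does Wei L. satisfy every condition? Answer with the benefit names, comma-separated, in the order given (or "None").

Service from 8 Dec 2018 to 12 Jul 2020: 582 days.
Floating Holidays — status full-time ✓ (not excluded); no waiver, service 582 days ≥ 3 months (≈90 days) ✓; 40 hrs/wk ≥ 20 ✓ → eligible.
Supplemental Life Insurance — grade L2 ≥ L2 ✓; no waiver, service 582 days ≥ 1 month (≈30 days) ✓; rating 2 < 3 ✗ → not eligible.
Unlimited PTO Program — status full-time ✓; no waiver, service 582 days ≥ 9 months (≈270 days) ✓; age 56 ≥ 18 ✓; grade L2 < L3 ✗ → not eligible.
Education Assistance — status full-time ✓; no waiver, service 582 days < 5 years (≈1825 days) ✗ → not eligible.
Commuter Stipend — no waiver, service 582 days < 2 years (≈730 days) ✗ → not eligible.
Health Savings Account — status full-time ✓; service 582 days ≥ 1 year (≈365 days) ✓; dept Logistics ✗ → not eligible.
Legal Services Plan — status full-time ✓; no waiver, service 582 days < 3 years (≈1095 days) ✗ → not eligible.
Fitness Allowance — status full-time ✗ (requires part-time, seasonal, or temporary) → not eligible.
Wellness Stipend — status full-time ✓; age 56 ≥ 18 ✓; service 582 days ≥ 45 days ✓ → eligible.

Floating Holidays, Wellness Stipend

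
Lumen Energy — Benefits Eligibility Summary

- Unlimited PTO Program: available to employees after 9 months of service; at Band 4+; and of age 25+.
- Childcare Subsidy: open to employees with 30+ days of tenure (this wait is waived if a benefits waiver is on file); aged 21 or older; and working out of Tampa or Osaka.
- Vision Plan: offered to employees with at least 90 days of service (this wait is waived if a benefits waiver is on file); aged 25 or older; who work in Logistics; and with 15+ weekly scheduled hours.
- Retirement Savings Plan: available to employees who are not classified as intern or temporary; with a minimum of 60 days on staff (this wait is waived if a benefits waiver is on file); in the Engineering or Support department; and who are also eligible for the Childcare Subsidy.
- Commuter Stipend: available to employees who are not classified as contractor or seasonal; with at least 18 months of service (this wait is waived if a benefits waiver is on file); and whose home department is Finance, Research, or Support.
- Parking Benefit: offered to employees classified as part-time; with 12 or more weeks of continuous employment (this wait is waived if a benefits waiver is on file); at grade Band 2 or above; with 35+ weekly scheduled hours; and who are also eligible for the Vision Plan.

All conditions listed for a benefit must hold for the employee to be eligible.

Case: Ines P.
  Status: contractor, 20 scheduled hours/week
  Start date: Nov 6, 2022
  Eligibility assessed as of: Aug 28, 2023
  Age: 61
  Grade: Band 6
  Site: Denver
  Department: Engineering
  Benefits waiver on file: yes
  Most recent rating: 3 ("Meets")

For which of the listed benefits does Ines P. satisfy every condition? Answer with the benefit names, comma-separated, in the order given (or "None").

Unlimited PTO Program

Service from Nov 6, 2022 to Aug 28, 2023: 295 days.
Unlimited PTO Program — service 295 days ≥ 9 months (≈270 days) ✓; grade Band 6 ≥ Band 4 ✓; age 61 ≥ 25 ✓ → eligible.
Childcare Subsidy — benefits waiver on file ✓; age 61 ≥ 21 ✓; site Denver ✗ (not Tampa or Osaka) → not eligible.
Vision Plan — benefits waiver on file ✓; age 61 ≥ 25 ✓; dept Engineering ✗ → not eligible.
Retirement Savings Plan — status contractor ✓ (not excluded); benefits waiver on file ✓; dept Engineering ✓; not eligible for Childcare Subsidy ✗ → not eligible.
Commuter Stipend — status contractor ✗ (excluded) → not eligible.
Parking Benefit — status contractor ✗ (requires part-time) → not eligible.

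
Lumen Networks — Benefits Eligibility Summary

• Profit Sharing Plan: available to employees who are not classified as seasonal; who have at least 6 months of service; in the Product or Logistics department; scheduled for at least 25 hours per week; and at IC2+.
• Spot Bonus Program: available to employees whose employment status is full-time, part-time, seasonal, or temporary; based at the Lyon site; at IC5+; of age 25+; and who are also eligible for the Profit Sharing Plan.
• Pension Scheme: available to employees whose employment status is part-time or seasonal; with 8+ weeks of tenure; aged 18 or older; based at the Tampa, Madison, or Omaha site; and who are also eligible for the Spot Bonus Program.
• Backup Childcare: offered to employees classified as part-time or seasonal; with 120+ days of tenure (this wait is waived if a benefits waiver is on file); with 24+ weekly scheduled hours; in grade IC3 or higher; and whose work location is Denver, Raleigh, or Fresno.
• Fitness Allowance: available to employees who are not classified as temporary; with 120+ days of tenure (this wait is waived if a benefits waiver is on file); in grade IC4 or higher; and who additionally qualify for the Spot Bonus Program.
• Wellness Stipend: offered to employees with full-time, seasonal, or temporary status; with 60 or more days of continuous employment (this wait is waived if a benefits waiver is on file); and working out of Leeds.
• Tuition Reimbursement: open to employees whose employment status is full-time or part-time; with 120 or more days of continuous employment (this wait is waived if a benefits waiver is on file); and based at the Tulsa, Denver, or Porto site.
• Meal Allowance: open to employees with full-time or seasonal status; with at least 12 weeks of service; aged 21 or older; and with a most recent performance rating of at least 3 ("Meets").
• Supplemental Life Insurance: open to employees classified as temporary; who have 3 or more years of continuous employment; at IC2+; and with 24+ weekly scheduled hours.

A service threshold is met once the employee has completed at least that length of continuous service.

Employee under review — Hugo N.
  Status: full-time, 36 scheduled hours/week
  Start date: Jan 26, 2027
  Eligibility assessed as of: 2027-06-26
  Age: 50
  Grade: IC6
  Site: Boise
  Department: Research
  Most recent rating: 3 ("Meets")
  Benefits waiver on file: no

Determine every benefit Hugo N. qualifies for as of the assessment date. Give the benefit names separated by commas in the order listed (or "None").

Service from Jan 26, 2027 to 2027-06-26: 151 days.
Profit Sharing Plan — status full-time ✓ (not excluded); service 151 days < 6 months (≈180 days) ✗ → not eligible.
Spot Bonus Program — status full-time ✓; site Boise ✗ (not Lyon) → not eligible.
Pension Scheme — status full-time ✗ (requires part-time or seasonal) → not eligible.
Backup Childcare — status full-time ✗ (requires part-time or seasonal) → not eligible.
Fitness Allowance — status full-time ✓ (not excluded); no waiver, service 151 days ≥ 120 days ✓; grade IC6 ≥ IC4 ✓; not eligible for Spot Bonus Program ✗ → not eligible.
Wellness Stipend — status full-time ✓; no waiver, service 151 days ≥ 60 days ✓; site Boise ✗ (not Leeds) → not eligible.
Tuition Reimbursement — status full-time ✓; no waiver, service 151 days ≥ 120 days ✓; site Boise ✗ (not Tulsa, Denver, or Porto) → not eligible.
Meal Allowance — status full-time ✓; service 151 days ≥ 12 weeks (≈84 days) ✓; age 50 ≥ 21 ✓; rating 3 ≥ 3 ✓ → eligible.
Supplemental Life Insurance — status full-time ✗ (requires temporary) → not eligible.

Meal Allowance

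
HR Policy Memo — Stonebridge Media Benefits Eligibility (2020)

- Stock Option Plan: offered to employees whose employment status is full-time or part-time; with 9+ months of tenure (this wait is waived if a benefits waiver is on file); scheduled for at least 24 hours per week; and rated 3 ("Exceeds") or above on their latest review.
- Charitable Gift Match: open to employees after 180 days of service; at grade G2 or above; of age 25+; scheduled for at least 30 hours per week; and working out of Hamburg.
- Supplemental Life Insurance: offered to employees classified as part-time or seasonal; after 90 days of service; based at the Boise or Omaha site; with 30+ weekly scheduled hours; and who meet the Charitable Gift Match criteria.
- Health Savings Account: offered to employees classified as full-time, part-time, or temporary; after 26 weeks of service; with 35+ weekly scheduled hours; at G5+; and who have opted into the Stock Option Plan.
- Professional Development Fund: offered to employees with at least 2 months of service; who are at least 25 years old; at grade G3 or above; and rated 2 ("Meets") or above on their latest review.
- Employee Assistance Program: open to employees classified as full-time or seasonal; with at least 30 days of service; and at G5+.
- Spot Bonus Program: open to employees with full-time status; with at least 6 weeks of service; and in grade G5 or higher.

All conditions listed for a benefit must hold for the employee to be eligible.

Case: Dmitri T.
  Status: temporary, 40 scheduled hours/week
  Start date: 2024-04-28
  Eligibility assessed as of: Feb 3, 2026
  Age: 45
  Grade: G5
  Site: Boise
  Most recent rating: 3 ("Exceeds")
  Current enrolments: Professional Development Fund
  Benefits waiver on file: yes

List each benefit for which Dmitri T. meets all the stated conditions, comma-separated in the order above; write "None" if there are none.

Service from 2024-04-28 to Feb 3, 2026: 646 days.
Stock Option Plan — status temporary ✗ (requires full-time or part-time) → not eligible.
Charitable Gift Match — service 646 days ≥ 180 days ✓; grade G5 ≥ G2 ✓; age 45 ≥ 25 ✓; 40 hrs/wk ≥ 30 ✓; site Boise ✗ (not Hamburg) → not eligible.
Supplemental Life Insurance — status temporary ✗ (requires part-time or seasonal) → not eligible.
Health Savings Account — status temporary ✓; service 646 days ≥ 26 weeks (≈182 days) ✓; 40 hrs/wk ≥ 35 ✓; grade G5 ≥ G5 ✓; not enrolled in Stock Option Plan ✗ → not eligible.
Professional Development Fund — service 646 days ≥ 2 months (≈60 days) ✓; age 45 ≥ 25 ✓; grade G5 ≥ G3 ✓; rating 3 ≥ 2 ✓ → eligible.
Employee Assistance Program — status temporary ✗ (requires full-time or seasonal) → not eligible.
Spot Bonus Program — status temporary ✗ (requires full-time) → not eligible.

Professional Development Fund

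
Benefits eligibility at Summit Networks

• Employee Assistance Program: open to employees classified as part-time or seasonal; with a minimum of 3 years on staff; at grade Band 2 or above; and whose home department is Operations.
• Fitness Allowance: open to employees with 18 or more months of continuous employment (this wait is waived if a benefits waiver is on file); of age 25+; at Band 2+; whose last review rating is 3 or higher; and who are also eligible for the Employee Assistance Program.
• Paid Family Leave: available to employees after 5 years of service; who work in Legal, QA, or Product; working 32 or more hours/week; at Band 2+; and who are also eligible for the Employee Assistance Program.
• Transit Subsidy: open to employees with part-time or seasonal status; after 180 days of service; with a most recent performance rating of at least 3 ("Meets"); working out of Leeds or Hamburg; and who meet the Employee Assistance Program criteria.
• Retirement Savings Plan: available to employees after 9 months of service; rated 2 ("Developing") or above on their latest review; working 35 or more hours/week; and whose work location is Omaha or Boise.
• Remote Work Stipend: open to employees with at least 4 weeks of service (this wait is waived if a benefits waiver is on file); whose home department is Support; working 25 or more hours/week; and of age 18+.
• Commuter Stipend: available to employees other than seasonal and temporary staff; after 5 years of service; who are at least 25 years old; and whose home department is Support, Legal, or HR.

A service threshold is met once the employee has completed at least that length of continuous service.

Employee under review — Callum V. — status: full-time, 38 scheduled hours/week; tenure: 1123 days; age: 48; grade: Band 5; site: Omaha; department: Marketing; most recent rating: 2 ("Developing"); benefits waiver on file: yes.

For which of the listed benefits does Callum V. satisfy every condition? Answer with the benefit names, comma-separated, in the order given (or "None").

Retirement Savings Plan

Employee Assistance Program — status full-time ✗ (requires part-time or seasonal) → not eligible.
Fitness Allowance — benefits waiver on file ✓; age 48 ≥ 25 ✓; grade Band 5 ≥ Band 2 ✓; rating 2 < 3 ✗ → not eligible.
Paid Family Leave — service 1123 days < 5 years (≈1825 days) ✗ → not eligible.
Transit Subsidy — status full-time ✗ (requires part-time or seasonal) → not eligible.
Retirement Savings Plan — service 1123 days ≥ 9 months (≈270 days) ✓; rating 2 ≥ 2 ✓; 38 hrs/wk ≥ 35 ✓; site Omaha ✓ → eligible.
Remote Work Stipend — benefits waiver on file ✓; dept Marketing ✗ → not eligible.
Commuter Stipend — status full-time ✓ (not excluded); service 1123 days < 5 years (≈1825 days) ✗ → not eligible.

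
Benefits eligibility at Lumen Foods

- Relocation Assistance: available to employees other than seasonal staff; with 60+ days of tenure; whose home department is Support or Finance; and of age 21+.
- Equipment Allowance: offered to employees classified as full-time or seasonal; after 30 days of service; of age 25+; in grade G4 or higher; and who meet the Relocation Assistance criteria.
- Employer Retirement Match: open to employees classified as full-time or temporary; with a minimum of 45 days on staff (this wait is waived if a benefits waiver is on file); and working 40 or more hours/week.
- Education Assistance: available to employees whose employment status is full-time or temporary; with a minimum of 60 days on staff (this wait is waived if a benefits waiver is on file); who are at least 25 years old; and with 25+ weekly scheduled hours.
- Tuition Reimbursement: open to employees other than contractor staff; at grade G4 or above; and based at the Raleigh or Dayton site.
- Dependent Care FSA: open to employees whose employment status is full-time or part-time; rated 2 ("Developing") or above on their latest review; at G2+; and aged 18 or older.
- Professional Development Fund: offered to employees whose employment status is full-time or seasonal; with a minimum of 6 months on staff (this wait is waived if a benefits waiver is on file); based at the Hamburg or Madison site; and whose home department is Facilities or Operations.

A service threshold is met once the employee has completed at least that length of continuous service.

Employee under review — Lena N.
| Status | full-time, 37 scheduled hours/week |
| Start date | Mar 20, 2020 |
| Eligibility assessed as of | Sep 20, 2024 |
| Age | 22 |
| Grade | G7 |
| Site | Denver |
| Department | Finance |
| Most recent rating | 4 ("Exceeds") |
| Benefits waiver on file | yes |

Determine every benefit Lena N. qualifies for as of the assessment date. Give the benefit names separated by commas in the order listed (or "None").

Relocation Assistance, Dependent Care FSA

Service from Mar 20, 2020 to Sep 20, 2024: 1645 days.
Relocation Assistance — status full-time ✓ (not excluded); service 1645 days ≥ 60 days ✓; dept Finance ✓; age 22 ≥ 21 ✓ → eligible.
Equipment Allowance — status full-time ✓; service 1645 days ≥ 30 days ✓; age 22 < 25 ✗ → not eligible.
Employer Retirement Match — status full-time ✓; benefits waiver on file ✓; 37 hrs/wk < 40 ✗ → not eligible.
Education Assistance — status full-time ✓; benefits waiver on file ✓; age 22 < 25 ✗ → not eligible.
Tuition Reimbursement — status full-time ✓ (not excluded); grade G7 ≥ G4 ✓; site Denver ✗ (not Raleigh or Dayton) → not eligible.
Dependent Care FSA — status full-time ✓; rating 4 ≥ 2 ✓; grade G7 ≥ G2 ✓; age 22 ≥ 18 ✓ → eligible.
Professional Development Fund — status full-time ✓; benefits waiver on file ✓; site Denver ✗ (not Hamburg or Madison) → not eligible.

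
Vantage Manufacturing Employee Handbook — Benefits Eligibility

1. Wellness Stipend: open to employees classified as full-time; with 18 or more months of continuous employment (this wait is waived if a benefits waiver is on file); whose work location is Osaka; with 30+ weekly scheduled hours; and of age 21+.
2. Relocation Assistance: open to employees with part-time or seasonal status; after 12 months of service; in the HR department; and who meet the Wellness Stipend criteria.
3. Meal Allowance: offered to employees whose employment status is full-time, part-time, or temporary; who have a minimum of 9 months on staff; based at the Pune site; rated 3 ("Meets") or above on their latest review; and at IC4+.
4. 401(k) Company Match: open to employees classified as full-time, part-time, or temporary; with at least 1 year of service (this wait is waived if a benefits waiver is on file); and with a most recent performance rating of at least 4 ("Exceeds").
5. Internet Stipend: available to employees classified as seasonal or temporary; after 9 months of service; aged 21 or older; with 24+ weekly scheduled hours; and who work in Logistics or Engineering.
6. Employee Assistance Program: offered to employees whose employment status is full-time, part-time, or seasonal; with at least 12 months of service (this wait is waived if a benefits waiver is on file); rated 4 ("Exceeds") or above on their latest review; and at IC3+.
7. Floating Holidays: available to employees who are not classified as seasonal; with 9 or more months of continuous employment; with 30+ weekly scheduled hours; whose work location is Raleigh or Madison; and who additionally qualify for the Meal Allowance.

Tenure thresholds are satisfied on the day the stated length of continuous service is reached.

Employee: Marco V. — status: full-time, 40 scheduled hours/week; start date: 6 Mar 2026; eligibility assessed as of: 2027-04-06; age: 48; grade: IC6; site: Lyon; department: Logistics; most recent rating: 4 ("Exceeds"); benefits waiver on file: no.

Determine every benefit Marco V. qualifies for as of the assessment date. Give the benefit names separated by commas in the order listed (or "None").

401(k) Company Match, Employee Assistance Program

Service from 6 Mar 2026 to 2027-04-06: 396 days.
Wellness Stipend — status full-time ✓; no waiver, service 396 days < 18 months (≈540 days) ✗ → not eligible.
Relocation Assistance — status full-time ✗ (requires part-time or seasonal) → not eligible.
Meal Allowance — status full-time ✓; service 396 days ≥ 9 months (≈270 days) ✓; site Lyon ✗ (not Pune) → not eligible.
401(k) Company Match — status full-time ✓; no waiver, service 396 days ≥ 1 year (≈365 days) ✓; rating 4 ≥ 4 ✓ → eligible.
Internet Stipend — status full-time ✗ (requires seasonal or temporary) → not eligible.
Employee Assistance Program — status full-time ✓; no waiver, service 396 days ≥ 12 months (≈360 days) ✓; rating 4 ≥ 4 ✓; grade IC6 ≥ IC3 ✓ → eligible.
Floating Holidays — status full-time ✓ (not excluded); service 396 days ≥ 9 months (≈270 days) ✓; 40 hrs/wk ≥ 30 ✓; site Lyon ✗ (not Raleigh or Madison) → not eligible.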